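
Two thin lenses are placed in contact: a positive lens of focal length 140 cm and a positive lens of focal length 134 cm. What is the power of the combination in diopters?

P₁ = 1/f₁ = 1/(1.40 m) = +0.7143 D; P₂ = 1/f₂ = 1/(1.34 m) = +0.7463 D.
For thin lenses in contact, P = P₁ + P₂ = (+0.7143) + (+0.7463) = +1.46 D.

P = +1.46 D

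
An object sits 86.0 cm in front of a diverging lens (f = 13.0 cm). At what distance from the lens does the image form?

11.3 cm

For a diverging lens, f = -13.0 cm.
Lens equation: 1/s_i = 1/f − 1/s_o = 1/(-13.00) − 1/(86.0) = -0.07692 − 0.01163 = -0.08855, so s_i = -11.3 cm.
The image is virtual, upright and reduced, on the same side as the object.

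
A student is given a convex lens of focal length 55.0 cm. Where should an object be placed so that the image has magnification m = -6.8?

m = −d_i/d_o ⇒ d_i = −m·d_o.
1/f = 1/d_o + 1/d_i = 1/d_o − 1/(m·d_o) = (1 − 1/m)/d_o, so d_o = f(1 − 1/m) = (55.00)(1 − 1/(-6.8)) = 63.1 cm.

63.1 cm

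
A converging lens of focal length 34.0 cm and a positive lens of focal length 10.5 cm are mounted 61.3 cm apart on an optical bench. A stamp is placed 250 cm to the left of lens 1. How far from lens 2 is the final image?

20.1 cm

Lens 1: 1/d_i1 = 1/f₁ − 1/d_o1 = 1/(34.0) − 1/(250) = 0.02541, so d_i1 = 39.35 cm.
The intermediate image is 39.35 cm to the right of lens 1, which is 61.3 − (39.35) = 21.95 cm to the left of lens 2, so d_o2 = +21.95 cm.
Lens 2: 1/d_i2 = 1/f₂ − 1/d_o2 = 1/(10.5) − 1/(21.95) = 0.04968, so d_i2 = 20.1 cm.
The final image is real, 20.1 cm to the right of lens 2 (overall magnification ≈ 0.14).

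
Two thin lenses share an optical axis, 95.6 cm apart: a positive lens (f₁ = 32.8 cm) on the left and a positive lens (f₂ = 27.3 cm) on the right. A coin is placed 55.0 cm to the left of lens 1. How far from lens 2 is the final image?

30.2 cm

Lens 1: 1/d_i1 = 1/f₁ − 1/d_o1 = 1/(32.8) − 1/(55.0) = 0.01231, so d_i1 = 81.26 cm.
The intermediate image is 81.26 cm to the right of lens 1, which is 95.6 − (81.26) = 14.34 cm to the left of lens 2, so d_o2 = +14.34 cm.
Lens 2: 1/d_i2 = 1/f₂ − 1/d_o2 = 1/(27.3) − 1/(14.34) = -0.03310, so d_i2 = -30.2 cm.
The final image is virtual, 30.2 cm to the left of lens 2 (overall magnification ≈ -3.1).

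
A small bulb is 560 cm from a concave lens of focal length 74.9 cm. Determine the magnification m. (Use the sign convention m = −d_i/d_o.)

m = +0.118

For a concave lens, f = -74.9 cm.
1/d_i = 1/f − 1/d_o = 1/(-74.90) − 1/(560) = -0.01514, so d_i = -66.06 cm.
m = −d_i/d_o = −(-66.06)/(560) = +0.118.
The image is virtual, upright and reduced, on the same side as the object.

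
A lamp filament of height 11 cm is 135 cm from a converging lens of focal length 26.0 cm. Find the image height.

1/d_i = 1/f − 1/d_o = 1/(26.00) − 1/(135) = 0.03105, so d_i = 32.20 cm.
m = −d_i/d_o = -0.2385.
|h_i| = |m|·h_o = 0.2385 × 11 = 2.62 cm. The image is real, inverted and reduced, on the far side of the lens.

2.62 cm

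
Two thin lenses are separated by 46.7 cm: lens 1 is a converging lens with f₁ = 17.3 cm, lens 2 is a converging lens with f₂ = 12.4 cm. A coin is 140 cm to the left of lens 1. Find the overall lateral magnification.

m = +0.120

Lens 1: 1/d_i1 = 1/(17.3) − 1/(140) = 0.05066, so d_i1 = 19.74 cm; m₁ = −d_i1/d_o1 = -0.1410.
d_o2 = 46.7 − (19.74) = 26.96 cm.
Lens 2: 1/d_i2 = 1/(12.4) − 1/(26.96) = 0.04355, so d_i2 = 22.96 cm; m₂ = −d_i2/d_o2 = -0.8516.
m = m₁·m₂ = (-0.1410)(-0.8516) = +0.120.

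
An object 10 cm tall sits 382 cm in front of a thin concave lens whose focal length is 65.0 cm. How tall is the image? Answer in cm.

1.45 cm

For a concave lens, f = -65.0 cm.
1/d_i = 1/f − 1/d_o = 1/(-65.00) − 1/(382) = -0.01800, so d_i = -55.55 cm.
m = −d_i/d_o = +0.1454.
|h_i| = |m|·h_o = 0.1454 × 10 = 1.45 cm. The image is virtual, upright and reduced, on the same side as the object.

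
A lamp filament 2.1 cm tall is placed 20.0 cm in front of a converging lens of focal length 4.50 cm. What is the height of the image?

1/d_i = 1/f − 1/d_o = 1/(4.500) − 1/(20.0) = 0.1722, so d_i = 5.806 cm.
m = −d_i/d_o = -0.2903.
|h_i| = |m|·h_o = 0.2903 × 2.1 = 0.610 cm. The image is real, inverted and reduced, on the far side of the lens.

0.610 cm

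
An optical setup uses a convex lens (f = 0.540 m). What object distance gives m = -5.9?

m = −d_i/d_o ⇒ d_i = −m·d_o.
1/f = 1/d_o + 1/d_i = 1/d_o − 1/(m·d_o) = (1 − 1/m)/d_o, so d_o = f(1 − 1/m) = (0.5400)(1 − 1/(-5.9)) = 0.632 m.

0.632 m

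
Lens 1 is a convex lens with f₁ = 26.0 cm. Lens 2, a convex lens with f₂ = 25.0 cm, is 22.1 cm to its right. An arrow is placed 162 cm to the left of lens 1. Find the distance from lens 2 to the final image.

6.55 cm

Lens 1: 1/d_i1 = 1/f₁ − 1/d_o1 = 1/(26.0) − 1/(162) = 0.03229, so d_i1 = 30.97 cm.
The intermediate image is 30.97 cm to the right of lens 1, which lies 8.870 cm to the right of lens 2 — a virtual object — so d_o2 = −8.870 cm.
Lens 2: 1/d_i2 = 1/f₂ − 1/d_o2 = 1/(25.0) − 1/(-8.870) = 0.1527, so d_i2 = 6.55 cm.
The final image is real, 6.55 cm to the right of lens 2 (overall magnification ≈ -0.14).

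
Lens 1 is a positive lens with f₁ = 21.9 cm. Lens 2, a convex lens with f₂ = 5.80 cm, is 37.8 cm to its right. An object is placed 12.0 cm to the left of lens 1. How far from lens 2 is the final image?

Lens 1: 1/d_i1 = 1/f₁ − 1/d_o1 = 1/(21.9) − 1/(12.0) = -0.03767, so d_i1 = -26.55 cm.
The intermediate image is 26.55 cm to the left of lens 1 (virtual), which is 37.8 − (-26.55) = 64.35 cm to the left of lens 2, so d_o2 = +64.35 cm.
Lens 2: 1/d_i2 = 1/f₂ − 1/d_o2 = 1/(5.80) − 1/(64.35) = 0.1569, so d_i2 = 6.37 cm.
The final image is real, 6.37 cm to the right of lens 2 (overall magnification ≈ -0.22).

6.37 cm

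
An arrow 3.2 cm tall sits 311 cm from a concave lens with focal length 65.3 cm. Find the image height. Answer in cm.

0.555 cm

For a concave lens, f = -65.3 cm.
1/d_i = 1/f − 1/d_o = 1/(-65.30) − 1/(311) = -0.01853, so d_i = -53.97 cm.
m = −d_i/d_o = +0.1735.
|h_i| = |m|·h_o = 0.1735 × 3.2 = 0.555 cm. The image is virtual, upright and reduced, on the same side as the object.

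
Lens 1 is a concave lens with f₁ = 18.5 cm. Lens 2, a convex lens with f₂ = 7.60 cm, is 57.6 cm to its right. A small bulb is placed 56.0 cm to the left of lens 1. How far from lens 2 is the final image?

8.50 cm

Lens 1 is diverging, so f₁ = −18.5 cm.
Lens 1: 1/d_i1 = 1/f₁ − 1/d_o1 = 1/(-18.5) − 1/(56.0) = -0.07191, so d_i1 = -13.91 cm.
The intermediate image is 13.91 cm to the left of lens 1 (virtual), which is 57.6 − (-13.91) = 71.51 cm to the left of lens 2, so d_o2 = +71.51 cm.
Lens 2: 1/d_i2 = 1/f₂ − 1/d_o2 = 1/(7.60) − 1/(71.51) = 0.1176, so d_i2 = 8.50 cm.
The final image is real, 8.50 cm to the right of lens 2 (overall magnification ≈ -0.030).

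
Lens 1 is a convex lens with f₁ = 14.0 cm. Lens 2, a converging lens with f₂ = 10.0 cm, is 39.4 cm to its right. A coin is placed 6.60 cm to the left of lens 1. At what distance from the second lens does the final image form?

12.4 cm

Lens 1: 1/d_i1 = 1/f₁ − 1/d_o1 = 1/(14.0) − 1/(6.60) = -0.08009, so d_i1 = -12.49 cm.
The intermediate image is 12.49 cm to the left of lens 1 (virtual), which is 39.4 − (-12.49) = 51.89 cm to the left of lens 2, so d_o2 = +51.89 cm.
Lens 2: 1/d_i2 = 1/f₂ − 1/d_o2 = 1/(10.0) − 1/(51.89) = 0.08073, so d_i2 = 12.4 cm.
The final image is real, 12.4 cm to the right of lens 2 (overall magnification ≈ -0.45).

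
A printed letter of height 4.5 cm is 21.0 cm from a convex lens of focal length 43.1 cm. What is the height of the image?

1/d_i = 1/f − 1/d_o = 1/(43.10) − 1/(21.0) = -0.02442, so d_i = -40.95 cm.
m = −d_i/d_o = +1.950.
|h_i| = |m|·h_o = 1.950 × 4.5 = 8.78 cm. The image is virtual, upright and enlarged, on the same side as the object.

8.78 cm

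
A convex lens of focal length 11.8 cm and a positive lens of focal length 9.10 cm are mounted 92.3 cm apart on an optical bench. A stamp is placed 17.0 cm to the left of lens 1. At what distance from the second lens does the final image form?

Lens 1: 1/d_i1 = 1/f₁ − 1/d_o1 = 1/(11.8) − 1/(17.0) = 0.02592, so d_i1 = 38.58 cm.
The intermediate image is 38.58 cm to the right of lens 1, which is 92.3 − (38.58) = 53.72 cm to the left of lens 2, so d_o2 = +53.72 cm.
Lens 2: 1/d_i2 = 1/f₂ − 1/d_o2 = 1/(9.10) − 1/(53.72) = 0.09128, so d_i2 = 11.0 cm.
The final image is real, 11.0 cm to the right of lens 2 (overall magnification ≈ 0.46).

11.0 cm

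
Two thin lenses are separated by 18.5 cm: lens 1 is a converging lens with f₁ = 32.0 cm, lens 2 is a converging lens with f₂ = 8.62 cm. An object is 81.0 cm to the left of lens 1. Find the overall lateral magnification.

Lens 1: 1/d_i1 = 1/(32.0) − 1/(81.0) = 0.01890, so d_i1 = 52.90 cm; m₁ = −d_i1/d_o1 = -0.6531.
d_o2 = 18.5 − (52.90) = -34.40 cm (virtual object).
Lens 2: 1/d_i2 = 1/(8.62) − 1/(-34.40) = 0.1451, so d_i2 = 6.893 cm; m₂ = −d_i2/d_o2 = +0.2004.
m = m₁·m₂ = (-0.6531)(+0.2004) = -0.131.

m = -0.131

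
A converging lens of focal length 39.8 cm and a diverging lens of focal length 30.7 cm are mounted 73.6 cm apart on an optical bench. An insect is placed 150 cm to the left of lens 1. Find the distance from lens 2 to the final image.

Lens 1: 1/d_i1 = 1/f₁ − 1/d_o1 = 1/(39.8) − 1/(150) = 0.01846, so d_i1 = 54.17 cm.
The intermediate image is 54.17 cm to the right of lens 1, which is 73.6 − (54.17) = 19.43 cm to the left of lens 2, so d_o2 = +19.43 cm.
Lens 2 is diverging, so f₂ = −30.7 cm.
Lens 2: 1/d_i2 = 1/f₂ − 1/d_o2 = 1/(-30.7) − 1/(19.43) = -0.08404, so d_i2 = -11.9 cm.
The final image is virtual, 11.9 cm to the left of lens 2 (overall magnification ≈ -0.22).

11.9 cm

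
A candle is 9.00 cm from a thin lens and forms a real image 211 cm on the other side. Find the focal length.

Real image ⇒ d_i = +211 cm.
1/f = 1/d_o + 1/d_i = 1/(9.00) + 1/(211) = 0.1159, so f = 8.63 cm.
Since f is positive, the thin lens is converging.

f = 8.63 cm (converging)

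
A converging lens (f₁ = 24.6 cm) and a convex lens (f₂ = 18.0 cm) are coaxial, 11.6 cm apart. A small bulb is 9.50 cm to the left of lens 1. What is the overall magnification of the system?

Lens 1: 1/d_i1 = 1/(24.6) − 1/(9.50) = -0.06461, so d_i1 = -15.48 cm; m₁ = −d_i1/d_o1 = +1.629.
d_o2 = 11.6 − (-15.48) = 27.08 cm.
Lens 2: 1/d_i2 = 1/(18.0) − 1/(27.08) = 0.01863, so d_i2 = 53.68 cm; m₂ = −d_i2/d_o2 = -1.982.
m = m₁·m₂ = (+1.629)(-1.982) = -3.23.

m = -3.23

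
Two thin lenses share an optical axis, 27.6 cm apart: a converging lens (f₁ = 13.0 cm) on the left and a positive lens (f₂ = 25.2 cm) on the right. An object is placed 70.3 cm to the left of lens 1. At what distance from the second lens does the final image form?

Lens 1: 1/d_i1 = 1/f₁ − 1/d_o1 = 1/(13.0) − 1/(70.3) = 0.06270, so d_i1 = 15.95 cm.
The intermediate image is 15.95 cm to the right of lens 1, which is 27.6 − (15.95) = 11.65 cm to the left of lens 2, so d_o2 = +11.65 cm.
Lens 2: 1/d_i2 = 1/f₂ − 1/d_o2 = 1/(25.2) − 1/(11.65) = -0.04615, so d_i2 = -21.7 cm.
The final image is virtual, 21.7 cm to the left of lens 2 (overall magnification ≈ -0.42).

21.7 cm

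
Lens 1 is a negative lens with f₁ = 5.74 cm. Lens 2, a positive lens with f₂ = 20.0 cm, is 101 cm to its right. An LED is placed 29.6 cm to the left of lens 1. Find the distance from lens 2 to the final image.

Lens 1 is diverging, so f₁ = −5.74 cm.
Lens 1: 1/d_i1 = 1/f₁ − 1/d_o1 = 1/(-5.74) − 1/(29.6) = -0.2080, so d_i1 = -4.808 cm.
The intermediate image is 4.808 cm to the left of lens 1 (virtual), which is 101 − (-4.808) = 105.8 cm to the left of lens 2, so d_o2 = +105.8 cm.
Lens 2: 1/d_i2 = 1/f₂ − 1/d_o2 = 1/(20.0) − 1/(105.8) = 0.04055, so d_i2 = 24.7 cm.
The final image is real, 24.7 cm to the right of lens 2 (overall magnification ≈ -0.038).

24.7 cm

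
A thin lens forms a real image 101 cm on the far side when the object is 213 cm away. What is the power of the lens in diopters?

P = +1.46 D

d_i = +101 cm.
1/f = 1/d_o + 1/d_i = 1/(213) + 1/(101) = 0.01460 cm⁻¹.
f = 68.51 cm = 0.6851 m, so P = 1/f = +1.46 D.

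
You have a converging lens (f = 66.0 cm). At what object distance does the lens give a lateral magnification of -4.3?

m = −d_i/d_o ⇒ d_i = −m·d_o.
1/f = 1/d_o + 1/d_i = 1/d_o − 1/(m·d_o) = (1 − 1/m)/d_o, so d_o = f(1 − 1/m) = (66.00)(1 − 1/(-4.3)) = 81.3 cm.

81.3 cm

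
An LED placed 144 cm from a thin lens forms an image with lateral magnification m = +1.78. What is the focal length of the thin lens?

f = 329 cm (converging)

m = −d_i/d_o ⇒ d_i = −m·d_o = −(+1.78)·(144) = -256.3 cm.
1/f = 1/d_o + 1/d_i = 1/(144) + 1/(-256.3) = 0.003043, so f = 329 cm.
Since f is positive, the thin lens is converging.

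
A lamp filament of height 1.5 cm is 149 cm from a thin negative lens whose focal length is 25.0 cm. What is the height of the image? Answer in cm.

0.216 cm

For a negative lens, f = -25.0 cm.
1/d_i = 1/f − 1/d_o = 1/(-25.00) − 1/(149) = -0.04671, so d_i = -21.41 cm.
m = −d_i/d_o = +0.1437.
|h_i| = |m|·h_o = 0.1437 × 1.5 = 0.216 cm. The image is virtual, upright and reduced, on the same side as the object.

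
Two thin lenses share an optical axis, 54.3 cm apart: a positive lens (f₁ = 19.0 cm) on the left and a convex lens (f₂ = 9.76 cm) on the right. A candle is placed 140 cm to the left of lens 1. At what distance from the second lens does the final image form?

Lens 1: 1/d_i1 = 1/f₁ − 1/d_o1 = 1/(19.0) − 1/(140) = 0.04549, so d_i1 = 21.98 cm.
The intermediate image is 21.98 cm to the right of lens 1, which is 54.3 − (21.98) = 32.32 cm to the left of lens 2, so d_o2 = +32.32 cm.
Lens 2: 1/d_i2 = 1/f₂ − 1/d_o2 = 1/(9.76) − 1/(32.32) = 0.07152, so d_i2 = 14.0 cm.
The final image is real, 14.0 cm to the right of lens 2 (overall magnification ≈ 0.068).

14.0 cm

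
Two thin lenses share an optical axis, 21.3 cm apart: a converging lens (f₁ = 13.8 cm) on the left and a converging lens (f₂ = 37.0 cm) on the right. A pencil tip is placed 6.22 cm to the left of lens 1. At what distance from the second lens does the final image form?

Lens 1: 1/d_i1 = 1/f₁ − 1/d_o1 = 1/(13.8) − 1/(6.22) = -0.08831, so d_i1 = -11.32 cm.
The intermediate image is 11.32 cm to the left of lens 1 (virtual), which is 21.3 − (-11.32) = 32.62 cm to the left of lens 2, so d_o2 = +32.62 cm.
Lens 2: 1/d_i2 = 1/f₂ − 1/d_o2 = 1/(37.0) − 1/(32.62) = -0.003629, so d_i2 = -276 cm.
The final image is virtual, 276 cm to the left of lens 2 (overall magnification ≈ 15).

276 cm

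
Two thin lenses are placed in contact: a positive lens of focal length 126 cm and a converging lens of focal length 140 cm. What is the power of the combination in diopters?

P₁ = 1/f₁ = 1/(1.26 m) = +0.7937 D; P₂ = 1/f₂ = 1/(1.40 m) = +0.7143 D.
For thin lenses in contact, P = P₁ + P₂ = (+0.7937) + (+0.7143) = +1.51 D.

P = +1.51 D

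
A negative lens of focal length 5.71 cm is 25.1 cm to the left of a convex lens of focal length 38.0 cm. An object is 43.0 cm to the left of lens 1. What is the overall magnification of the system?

m = +0.567

f₁ = −5.71 cm (diverging).
Lens 1: 1/d_i1 = 1/(-5.71) − 1/(43.0) = -0.1984, so d_i1 = -5.041 cm; m₁ = −d_i1/d_o1 = +0.1172.
d_o2 = 25.1 − (-5.041) = 30.14 cm.
Lens 2: 1/d_i2 = 1/(38.0) − 1/(30.14) = -0.006863, so d_i2 = -145.7 cm; m₂ = −d_i2/d_o2 = +4.835.
m = m₁·m₂ = (+0.1172)(+4.835) = +0.567.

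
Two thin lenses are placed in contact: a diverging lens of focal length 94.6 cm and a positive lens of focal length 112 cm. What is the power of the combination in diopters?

P = -0.164 D

P₁ = 1/f₁ = 1/(-0.946 m) = -1.057 D; P₂ = 1/f₂ = 1/(1.12 m) = +0.8929 D.
For thin lenses in contact, P = P₁ + P₂ = (-1.057) + (+0.8929) = -0.164 D.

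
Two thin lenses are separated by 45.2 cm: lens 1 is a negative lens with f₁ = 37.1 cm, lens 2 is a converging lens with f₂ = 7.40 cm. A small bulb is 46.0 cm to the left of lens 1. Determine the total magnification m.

m = -0.0566

f₁ = −37.1 cm (diverging).
Lens 1: 1/d_i1 = 1/(-37.1) − 1/(46.0) = -0.04869, so d_i1 = -20.54 cm; m₁ = −d_i1/d_o1 = +0.4465.
d_o2 = 45.2 − (-20.54) = 65.74 cm.
Lens 2: 1/d_i2 = 1/(7.40) − 1/(65.74) = 0.1199, so d_i2 = 8.339 cm; m₂ = −d_i2/d_o2 = -0.1268.
m = m₁·m₂ = (+0.4465)(-0.1268) = -0.0566.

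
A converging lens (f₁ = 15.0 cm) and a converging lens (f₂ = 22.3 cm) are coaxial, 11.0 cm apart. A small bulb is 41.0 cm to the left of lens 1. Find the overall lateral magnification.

m = -0.368

Lens 1: 1/d_i1 = 1/(15.0) − 1/(41.0) = 0.04228, so d_i1 = 23.65 cm; m₁ = −d_i1/d_o1 = -0.5768.
d_o2 = 11.0 − (23.65) = -12.65 cm (virtual object).
Lens 2: 1/d_i2 = 1/(22.3) − 1/(-12.65) = 0.1239, so d_i2 = 8.071 cm; m₂ = −d_i2/d_o2 = +0.6381.
m = m₁·m₂ = (-0.5768)(+0.6381) = -0.368.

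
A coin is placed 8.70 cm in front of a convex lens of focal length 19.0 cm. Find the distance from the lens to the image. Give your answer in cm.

16.0 cm

Thin-lens equation: 1/d_i = 1/f − 1/d_o = 1/(19.00) − 1/(8.70) = 0.05263 − 0.1149 = -0.06231, so d_i = -16.0 cm.
The image is virtual, upright and enlarged, on the same side as the object.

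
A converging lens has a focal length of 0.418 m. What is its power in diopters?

P = 1/f = 1/(0.418 m) = +2.39 D.

P = +2.39 D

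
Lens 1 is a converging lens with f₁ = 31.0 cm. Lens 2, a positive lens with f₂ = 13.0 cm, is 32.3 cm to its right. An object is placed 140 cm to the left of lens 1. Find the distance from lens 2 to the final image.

4.76 cm

Lens 1: 1/d_i1 = 1/f₁ − 1/d_o1 = 1/(31.0) − 1/(140) = 0.02512, so d_i1 = 39.82 cm.
The intermediate image is 39.82 cm to the right of lens 1, which lies 7.520 cm to the right of lens 2 — a virtual object — so d_o2 = −7.520 cm.
Lens 2: 1/d_i2 = 1/f₂ − 1/d_o2 = 1/(13.0) − 1/(-7.520) = 0.2099, so d_i2 = 4.76 cm.
The final image is real, 4.76 cm to the right of lens 2 (overall magnification ≈ -0.18).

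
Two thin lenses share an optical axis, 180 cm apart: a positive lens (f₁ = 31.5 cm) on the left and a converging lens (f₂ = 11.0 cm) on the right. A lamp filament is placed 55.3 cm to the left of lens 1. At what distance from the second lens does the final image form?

12.3 cm

Lens 1: 1/d_i1 = 1/f₁ − 1/d_o1 = 1/(31.5) − 1/(55.3) = 0.01366, so d_i1 = 73.19 cm.
The intermediate image is 73.19 cm to the right of lens 1, which is 180 − (73.19) = 106.8 cm to the left of lens 2, so d_o2 = +106.8 cm.
Lens 2: 1/d_i2 = 1/f₂ − 1/d_o2 = 1/(11.0) − 1/(106.8) = 0.08155, so d_i2 = 12.3 cm.
The final image is real, 12.3 cm to the right of lens 2 (overall magnification ≈ 0.15).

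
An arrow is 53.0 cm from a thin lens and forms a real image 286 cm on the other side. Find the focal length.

f = 44.7 cm (converging)

Real image ⇒ d_i = +286 cm.
1/f = 1/d_o + 1/d_i = 1/(53.0) + 1/(286) = 0.02236, so f = 44.7 cm.
Since f is positive, the thin lens is converging.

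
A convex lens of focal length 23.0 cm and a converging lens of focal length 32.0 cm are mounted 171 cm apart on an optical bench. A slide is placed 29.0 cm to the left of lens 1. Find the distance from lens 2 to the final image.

68.8 cm

Lens 1: 1/d_i1 = 1/f₁ − 1/d_o1 = 1/(23.0) − 1/(29.0) = 0.008996, so d_i1 = 111.2 cm.
The intermediate image is 111.2 cm to the right of lens 1, which is 171 − (111.2) = 59.80 cm to the left of lens 2, so d_o2 = +59.80 cm.
Lens 2: 1/d_i2 = 1/f₂ − 1/d_o2 = 1/(32.0) − 1/(59.80) = 0.01453, so d_i2 = 68.8 cm.
The final image is real, 68.8 cm to the right of lens 2 (overall magnification ≈ 4.4).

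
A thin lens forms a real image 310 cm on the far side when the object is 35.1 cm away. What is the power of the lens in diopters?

d_i = +310 cm.
1/f = 1/d_o + 1/d_i = 1/(35.1) + 1/(310) = 0.03172 cm⁻¹.
f = 31.53 cm = 0.3153 m, so P = 1/f = +3.17 D.

P = +3.17 D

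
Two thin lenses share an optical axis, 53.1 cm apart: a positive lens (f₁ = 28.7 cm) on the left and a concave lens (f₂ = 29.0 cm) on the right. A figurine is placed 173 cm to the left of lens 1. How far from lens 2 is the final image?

Lens 1: 1/d_i1 = 1/f₁ − 1/d_o1 = 1/(28.7) − 1/(173) = 0.02906, so d_i1 = 34.41 cm.
The intermediate image is 34.41 cm to the right of lens 1, which is 53.1 − (34.41) = 18.69 cm to the left of lens 2, so d_o2 = +18.69 cm.
Lens 2 is diverging, so f₂ = −29.0 cm.
Lens 2: 1/d_i2 = 1/f₂ − 1/d_o2 = 1/(-29.0) − 1/(18.69) = -0.08799, so d_i2 = -11.4 cm.
The final image is virtual, 11.4 cm to the left of lens 2 (overall magnification ≈ -0.12).

11.4 cm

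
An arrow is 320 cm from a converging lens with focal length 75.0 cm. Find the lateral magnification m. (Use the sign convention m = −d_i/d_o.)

1/d_i = 1/f − 1/d_o = 1/(75.00) − 1/(320) = 0.01021, so d_i = 97.96 cm.
m = −d_i/d_o = −(97.96)/(320) = -0.306.
The image is real, inverted and reduced, on the far side of the lens.

m = -0.306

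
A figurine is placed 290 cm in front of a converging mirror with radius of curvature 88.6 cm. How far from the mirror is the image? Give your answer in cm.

f = R/2 = 88.6/2 = 44.30 cm.
Mirror equation: 1/s_i = 1/f − 1/s_o = 1/(44.30) − 1/(290) = 0.02257 − 0.003448 = 0.01913, so s_i = 52.3 cm.
The image is real, inverted and reduced, in front of the mirror.

52.3 cm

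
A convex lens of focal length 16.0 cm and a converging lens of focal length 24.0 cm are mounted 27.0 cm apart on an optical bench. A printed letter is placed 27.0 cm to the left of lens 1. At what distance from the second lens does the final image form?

8.12 cm

Lens 1: 1/d_i1 = 1/f₁ − 1/d_o1 = 1/(16.0) − 1/(27.0) = 0.02546, so d_i1 = 39.27 cm.
The intermediate image is 39.27 cm to the right of lens 1, which lies 12.27 cm to the right of lens 2 — a virtual object — so d_o2 = −12.27 cm.
Lens 2: 1/d_i2 = 1/f₂ − 1/d_o2 = 1/(24.0) − 1/(-12.27) = 0.1232, so d_i2 = 8.12 cm.
The final image is real, 8.12 cm to the right of lens 2 (overall magnification ≈ -0.96).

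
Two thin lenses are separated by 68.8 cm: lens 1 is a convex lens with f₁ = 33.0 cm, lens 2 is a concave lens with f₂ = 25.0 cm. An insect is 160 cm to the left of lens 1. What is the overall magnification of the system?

Lens 1: 1/d_i1 = 1/(33.0) − 1/(160) = 0.02405, so d_i1 = 41.57 cm; m₁ = −d_i1/d_o1 = -0.2598.
d_o2 = 68.8 − (41.57) = 27.23 cm.
f₂ = −25.0 cm (diverging).
Lens 2: 1/d_i2 = 1/(-25.0) − 1/(27.23) = -0.07672, so d_i2 = -13.03 cm; m₂ = −d_i2/d_o2 = +0.4787.
m = m₁·m₂ = (-0.2598)(+0.4787) = -0.124.

m = -0.124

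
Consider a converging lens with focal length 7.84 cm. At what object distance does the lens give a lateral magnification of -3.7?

9.96 cm

m = −d_i/d_o ⇒ d_i = −m·d_o.
1/f = 1/d_o + 1/d_i = 1/d_o − 1/(m·d_o) = (1 − 1/m)/d_o, so d_o = f(1 − 1/m) = (7.840)(1 − 1/(-3.7)) = 9.96 cm.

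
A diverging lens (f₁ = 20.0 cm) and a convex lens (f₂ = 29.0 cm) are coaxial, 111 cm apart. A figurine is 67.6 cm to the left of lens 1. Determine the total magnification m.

f₁ = −20.0 cm (diverging).
Lens 1: 1/d_i1 = 1/(-20.0) − 1/(67.6) = -0.06479, so d_i1 = -15.43 cm; m₁ = −d_i1/d_o1 = +0.2283.
d_o2 = 111 − (-15.43) = 126.4 cm.
Lens 2: 1/d_i2 = 1/(29.0) − 1/(126.4) = 0.02657, so d_i2 = 37.63 cm; m₂ = −d_i2/d_o2 = -0.2977.
m = m₁·m₂ = (+0.2283)(-0.2977) = -0.0680.

m = -0.0680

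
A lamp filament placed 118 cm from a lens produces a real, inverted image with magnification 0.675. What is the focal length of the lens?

f = 47.6 cm (converging)

m = −d_i/d_o ⇒ d_i = −m·d_o = −(-0.675)·(118) = 79.65 cm.
1/f = 1/d_o + 1/d_i = 1/(118) + 1/(79.65) = 0.02103, so f = 47.6 cm.
Since f is positive, the lens is converging.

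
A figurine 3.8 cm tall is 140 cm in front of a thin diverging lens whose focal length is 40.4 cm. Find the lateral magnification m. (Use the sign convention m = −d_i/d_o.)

For a diverging lens, f = -40.4 cm.
1/d_i = 1/f − 1/d_o = 1/(-40.40) − 1/(140) = -0.03190, so d_i = -31.35 cm.
m = −d_i/d_o = −(-31.35)/(140) = +0.224.
The image is virtual, upright and reduced, on the same side as the object.

m = +0.224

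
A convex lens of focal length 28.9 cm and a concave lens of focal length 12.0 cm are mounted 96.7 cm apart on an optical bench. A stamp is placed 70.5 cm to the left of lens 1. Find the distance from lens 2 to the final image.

Lens 1: 1/d_i1 = 1/f₁ − 1/d_o1 = 1/(28.9) − 1/(70.5) = 0.02042, so d_i1 = 48.98 cm.
The intermediate image is 48.98 cm to the right of lens 1, which is 96.7 − (48.98) = 47.72 cm to the left of lens 2, so d_o2 = +47.72 cm.
Lens 2 is diverging, so f₂ = −12.0 cm.
Lens 2: 1/d_i2 = 1/f₂ − 1/d_o2 = 1/(-12.0) − 1/(47.72) = -0.1043, so d_i2 = -9.59 cm.
The final image is virtual, 9.59 cm to the left of lens 2 (overall magnification ≈ -0.14).

9.59 cm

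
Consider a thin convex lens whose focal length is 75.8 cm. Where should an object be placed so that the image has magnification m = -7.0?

m = −d_i/d_o ⇒ d_i = −m·d_o.
1/f = 1/d_o + 1/d_i = 1/d_o − 1/(m·d_o) = (1 − 1/m)/d_o, so d_o = f(1 − 1/m) = (75.80)(1 − 1/(-7.0)) = 86.6 cm.

86.6 cm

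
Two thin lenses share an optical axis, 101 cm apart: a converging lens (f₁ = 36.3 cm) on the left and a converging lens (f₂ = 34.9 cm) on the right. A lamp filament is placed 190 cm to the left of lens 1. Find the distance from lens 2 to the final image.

Lens 1: 1/d_i1 = 1/f₁ − 1/d_o1 = 1/(36.3) − 1/(190) = 0.02229, so d_i1 = 44.87 cm.
The intermediate image is 44.87 cm to the right of lens 1, which is 101 − (44.87) = 56.13 cm to the left of lens 2, so d_o2 = +56.13 cm.
Lens 2: 1/d_i2 = 1/f₂ − 1/d_o2 = 1/(34.9) − 1/(56.13) = 0.01084, so d_i2 = 92.3 cm.
The final image is real, 92.3 cm to the right of lens 2 (overall magnification ≈ 0.39).

92.3 cm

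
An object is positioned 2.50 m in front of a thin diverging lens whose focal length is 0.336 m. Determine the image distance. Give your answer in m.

0.296 m

For a diverging lens, f = -0.336 m.
Thin-lens equation: 1/d_i = 1/f − 1/d_o = 1/(-0.3360) − 1/(2.50) = -2.976 − 0.4000 = -3.376, so d_i = -0.296 m.
The image is virtual, upright and reduced, on the same side as the object.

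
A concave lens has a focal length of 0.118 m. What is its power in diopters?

P = -8.47 D

For a concave lens, f = −0.118 m.
P = 1/f = 1/(-0.118 m) = -8.47 D.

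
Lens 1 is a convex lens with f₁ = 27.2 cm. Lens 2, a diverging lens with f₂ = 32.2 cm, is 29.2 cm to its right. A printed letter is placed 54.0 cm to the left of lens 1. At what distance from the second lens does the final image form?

125 cm

Lens 1: 1/d_i1 = 1/f₁ − 1/d_o1 = 1/(27.2) − 1/(54.0) = 0.01825, so d_i1 = 54.81 cm.
The intermediate image is 54.81 cm to the right of lens 1, which lies 25.61 cm to the right of lens 2 — a virtual object — so d_o2 = −25.61 cm.
Lens 2 is diverging, so f₂ = −32.2 cm.
Lens 2: 1/d_i2 = 1/f₂ − 1/d_o2 = 1/(-32.2) − 1/(-25.61) = 0.007991, so d_i2 = 125 cm.
The final image is real, 125 cm to the right of lens 2 (overall magnification ≈ -5.0).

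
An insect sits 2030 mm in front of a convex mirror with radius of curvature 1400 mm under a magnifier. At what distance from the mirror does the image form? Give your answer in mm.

521 mm

f = R/2 = 1400/2 = 700.0 mm; for a convex mirror, f = -700.0 mm.
Mirror equation: 1/d_i = 1/f − 1/d_o = 1/(-700.0) − 1/(2030) = -0.001429 − 0.0004926 = -0.001921, so d_i = -521 mm.
The image is virtual, upright and reduced, behind the mirror.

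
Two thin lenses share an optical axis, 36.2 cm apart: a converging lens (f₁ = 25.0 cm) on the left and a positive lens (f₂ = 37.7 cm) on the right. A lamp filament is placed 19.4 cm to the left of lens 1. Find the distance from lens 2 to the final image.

54.4 cm

Lens 1: 1/d_i1 = 1/f₁ − 1/d_o1 = 1/(25.0) − 1/(19.4) = -0.01155, so d_i1 = -86.61 cm.
The intermediate image is 86.61 cm to the left of lens 1 (virtual), which is 36.2 − (-86.61) = 122.8 cm to the left of lens 2, so d_o2 = +122.8 cm.
Lens 2: 1/d_i2 = 1/f₂ − 1/d_o2 = 1/(37.7) − 1/(122.8) = 0.01838, so d_i2 = 54.4 cm.
The final image is real, 54.4 cm to the right of lens 2 (overall magnification ≈ -2.0).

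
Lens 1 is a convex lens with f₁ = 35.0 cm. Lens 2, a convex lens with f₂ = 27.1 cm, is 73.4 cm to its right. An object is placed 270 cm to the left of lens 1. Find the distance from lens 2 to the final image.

148 cm

Lens 1: 1/d_i1 = 1/f₁ − 1/d_o1 = 1/(35.0) − 1/(270) = 0.02487, so d_i1 = 40.21 cm.
The intermediate image is 40.21 cm to the right of lens 1, which is 73.4 − (40.21) = 33.19 cm to the left of lens 2, so d_o2 = +33.19 cm.
Lens 2: 1/d_i2 = 1/f₂ − 1/d_o2 = 1/(27.1) − 1/(33.19) = 0.006771, so d_i2 = 148 cm.
The final image is real, 148 cm to the right of lens 2 (overall magnification ≈ 0.66).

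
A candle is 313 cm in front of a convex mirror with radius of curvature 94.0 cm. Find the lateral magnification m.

f = R/2 = 94.0/2 = 47.00 cm; for a convex mirror, f = -47.00 cm.
1/d_i = 1/f − 1/d_o = 1/(-47.00) − 1/(313) = -0.02447, so d_i = -40.86 cm.
m = −d_i/d_o = −(-40.86)/(313) = +0.131.
The image is virtual, upright and reduced, behind the mirror.

m = +0.131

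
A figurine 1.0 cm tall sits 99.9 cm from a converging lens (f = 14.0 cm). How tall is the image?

1/d_i = 1/f − 1/d_o = 1/(14.00) − 1/(99.9) = 0.06142, so d_i = 16.28 cm.
m = −d_i/d_o = -0.1630.
|h_i| = |m|·h_o = 0.1630 × 1.0 = 0.163 cm. The image is real, inverted and reduced, on the far side of the lens.

0.163 cm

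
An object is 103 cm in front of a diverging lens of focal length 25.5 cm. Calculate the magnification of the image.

m = +0.198

For a diverging lens, f = -25.5 cm.
1/d_i = 1/f − 1/d_o = 1/(-25.50) − 1/(103) = -0.04892, so d_i = -20.44 cm.
m = −d_i/d_o = −(-20.44)/(103) = +0.198.
The image is virtual, upright and reduced, on the same side as the object.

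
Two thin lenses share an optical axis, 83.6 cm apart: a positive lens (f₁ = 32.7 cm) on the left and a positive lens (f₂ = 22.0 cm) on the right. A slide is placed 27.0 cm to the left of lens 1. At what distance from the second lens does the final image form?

Lens 1: 1/d_i1 = 1/f₁ − 1/d_o1 = 1/(32.7) − 1/(27.0) = -0.006456, so d_i1 = -154.9 cm.
The intermediate image is 154.9 cm to the left of lens 1 (virtual), which is 83.6 − (-154.9) = 238.5 cm to the left of lens 2, so d_o2 = +238.5 cm.
Lens 2: 1/d_i2 = 1/f₂ − 1/d_o2 = 1/(22.0) − 1/(238.5) = 0.04126, so d_i2 = 24.2 cm.
The final image is real, 24.2 cm to the right of lens 2 (overall magnification ≈ -0.58).

24.2 cm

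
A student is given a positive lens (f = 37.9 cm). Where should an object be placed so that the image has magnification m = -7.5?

43.0 cm

m = −d_i/d_o ⇒ d_i = −m·d_o.
1/f = 1/d_o + 1/d_i = 1/d_o − 1/(m·d_o) = (1 − 1/m)/d_o, so d_o = f(1 − 1/m) = (37.90)(1 − 1/(-7.5)) = 43.0 cm.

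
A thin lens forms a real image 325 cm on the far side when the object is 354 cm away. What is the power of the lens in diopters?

P = +0.590 D

d_i = +325 cm.
1/f = 1/d_o + 1/d_i = 1/(354) + 1/(325) = 0.005902 cm⁻¹.
f = 169.4 cm = 1.694 m, so P = 1/f = +0.590 D.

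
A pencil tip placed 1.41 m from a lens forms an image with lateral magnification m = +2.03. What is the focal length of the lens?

f = 2.78 m (converging)

m = −d_i/d_o ⇒ d_i = −m·d_o = −(+2.03)·(1.41) = -2.862 m.
1/f = 1/d_o + 1/d_i = 1/(1.41) + 1/(-2.862) = 0.3598, so f = 2.78 m.
Since f is positive, the lens is converging.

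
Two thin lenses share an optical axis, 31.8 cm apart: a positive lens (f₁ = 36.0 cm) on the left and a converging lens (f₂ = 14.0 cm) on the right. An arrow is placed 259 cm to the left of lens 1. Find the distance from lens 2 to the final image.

5.84 cm

Lens 1: 1/d_i1 = 1/f₁ − 1/d_o1 = 1/(36.0) − 1/(259) = 0.02392, so d_i1 = 41.81 cm.
The intermediate image is 41.81 cm to the right of lens 1, which lies 10.01 cm to the right of lens 2 — a virtual object — so d_o2 = −10.01 cm.
Lens 2: 1/d_i2 = 1/f₂ − 1/d_o2 = 1/(14.0) − 1/(-10.01) = 0.1713, so d_i2 = 5.84 cm.
The final image is real, 5.84 cm to the right of lens 2 (overall magnification ≈ -0.094).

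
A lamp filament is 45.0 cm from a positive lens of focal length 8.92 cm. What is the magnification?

1/d_i = 1/f − 1/d_o = 1/(8.920) − 1/(45.0) = 0.08989, so d_i = 11.13 cm.
m = −d_i/d_o = −(11.13)/(45.0) = -0.247.
The image is real, inverted and reduced, on the far side of the lens.

m = -0.247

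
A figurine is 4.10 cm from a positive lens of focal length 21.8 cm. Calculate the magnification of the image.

1/d_i = 1/f − 1/d_o = 1/(21.80) − 1/(4.10) = -0.1980, so d_i = -5.050 cm.
m = −d_i/d_o = −(-5.050)/(4.10) = +1.23.
The image is virtual, upright and enlarged, on the same side as the object.

m = +1.23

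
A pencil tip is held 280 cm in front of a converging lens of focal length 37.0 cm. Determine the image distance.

42.6 cm

Lens equation: 1/q = 1/f − 1/p = 1/(37.00) − 1/(280) = 0.02703 − 0.003571 = 0.02346, so q = 42.6 cm.
The image is real, inverted and reduced, on the far side of the lens.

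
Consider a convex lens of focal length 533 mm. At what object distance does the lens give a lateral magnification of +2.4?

311 mm

m = −d_i/d_o ⇒ d_i = −m·d_o.
1/f = 1/d_o + 1/d_i = 1/d_o − 1/(m·d_o) = (1 − 1/m)/d_o, so d_o = f(1 − 1/m) = (533.0)(1 − 1/(+2.4)) = 311 mm.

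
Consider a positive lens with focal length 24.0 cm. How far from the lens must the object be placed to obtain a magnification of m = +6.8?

20.5 cm

m = −d_i/d_o ⇒ d_i = −m·d_o.
1/f = 1/d_o + 1/d_i = 1/d_o − 1/(m·d_o) = (1 − 1/m)/d_o, so d_o = f(1 − 1/m) = (24.00)(1 − 1/(+6.8)) = 20.5 cm.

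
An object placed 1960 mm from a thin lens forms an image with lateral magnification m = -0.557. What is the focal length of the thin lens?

f = 701 mm (converging)

m = −d_i/d_o ⇒ d_i = −m·d_o = −(-0.557)·(1960) = 1092 mm.
1/f = 1/d_o + 1/d_i = 1/(1960) + 1/(1092) = 0.001426, so f = 701 mm.
Since f is positive, the thin lens is converging.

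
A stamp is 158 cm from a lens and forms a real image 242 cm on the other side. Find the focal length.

Real image ⇒ d_i = +242 cm.
1/f = 1/d_o + 1/d_i = 1/(158) + 1/(242) = 0.01046, so f = 95.6 cm.
Since f is positive, the lens is converging.

f = 95.6 cm (converging)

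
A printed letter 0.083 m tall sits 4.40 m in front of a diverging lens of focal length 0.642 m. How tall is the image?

0.0106 m

For a diverging lens, f = -0.642 m.
1/d_i = 1/f − 1/d_o = 1/(-0.6420) − 1/(4.40) = -1.785, so d_i = -0.5603 m.
m = −d_i/d_o = +0.1273.
|h_i| = |m|·h_o = 0.1273 × 0.083 = 0.0106 m. The image is virtual, upright and reduced, on the same side as the object.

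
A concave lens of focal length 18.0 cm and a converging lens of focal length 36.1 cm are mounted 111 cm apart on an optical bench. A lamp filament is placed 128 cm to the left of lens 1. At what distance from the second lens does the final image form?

Lens 1 is diverging, so f₁ = −18.0 cm.
Lens 1: 1/d_i1 = 1/f₁ − 1/d_o1 = 1/(-18.0) − 1/(128) = -0.06337, so d_i1 = -15.78 cm.
The intermediate image is 15.78 cm to the left of lens 1 (virtual), which is 111 − (-15.78) = 126.8 cm to the left of lens 2, so d_o2 = +126.8 cm.
Lens 2: 1/d_i2 = 1/f₂ − 1/d_o2 = 1/(36.1) − 1/(126.8) = 0.01981, so d_i2 = 50.5 cm.
The final image is real, 50.5 cm to the right of lens 2 (overall magnification ≈ -0.049).

50.5 cm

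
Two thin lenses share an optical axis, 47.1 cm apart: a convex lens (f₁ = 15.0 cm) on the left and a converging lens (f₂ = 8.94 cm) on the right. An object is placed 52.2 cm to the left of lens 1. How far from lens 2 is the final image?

13.6 cm

Lens 1: 1/d_i1 = 1/f₁ − 1/d_o1 = 1/(15.0) − 1/(52.2) = 0.04751, so d_i1 = 21.05 cm.
The intermediate image is 21.05 cm to the right of lens 1, which is 47.1 − (21.05) = 26.05 cm to the left of lens 2, so d_o2 = +26.05 cm.
Lens 2: 1/d_i2 = 1/f₂ − 1/d_o2 = 1/(8.94) − 1/(26.05) = 0.07347, so d_i2 = 13.6 cm.
The final image is real, 13.6 cm to the right of lens 2 (overall magnification ≈ 0.21).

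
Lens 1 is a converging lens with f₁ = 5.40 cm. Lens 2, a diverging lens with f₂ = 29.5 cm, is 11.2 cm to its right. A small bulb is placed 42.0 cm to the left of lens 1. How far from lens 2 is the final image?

4.28 cm

Lens 1: 1/d_i1 = 1/f₁ − 1/d_o1 = 1/(5.40) − 1/(42.0) = 0.1614, so d_i1 = 6.197 cm.
The intermediate image is 6.197 cm to the right of lens 1, which is 11.2 − (6.197) = 5.003 cm to the left of lens 2, so d_o2 = +5.003 cm.
Lens 2 is diverging, so f₂ = −29.5 cm.
Lens 2: 1/d_i2 = 1/f₂ − 1/d_o2 = 1/(-29.5) − 1/(5.003) = -0.2338, so d_i2 = -4.28 cm.
The final image is virtual, 4.28 cm to the left of lens 2 (overall magnification ≈ -0.13).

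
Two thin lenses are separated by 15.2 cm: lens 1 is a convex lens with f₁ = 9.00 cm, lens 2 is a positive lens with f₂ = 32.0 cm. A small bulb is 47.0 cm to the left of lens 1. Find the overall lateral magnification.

m = -0.271

Lens 1: 1/d_i1 = 1/(9.00) − 1/(47.0) = 0.08983, so d_i1 = 11.13 cm; m₁ = −d_i1/d_o1 = -0.2368.
d_o2 = 15.2 − (11.13) = 4.070 cm.
Lens 2: 1/d_i2 = 1/(32.0) − 1/(4.070) = -0.2145, so d_i2 = -4.663 cm; m₂ = −d_i2/d_o2 = +1.146.
m = m₁·m₂ = (-0.2368)(+1.146) = -0.271.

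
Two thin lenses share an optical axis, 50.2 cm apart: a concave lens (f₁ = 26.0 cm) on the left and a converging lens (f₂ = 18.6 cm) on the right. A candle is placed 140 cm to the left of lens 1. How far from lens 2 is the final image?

25.1 cm

Lens 1 is diverging, so f₁ = −26.0 cm.
Lens 1: 1/d_i1 = 1/f₁ − 1/d_o1 = 1/(-26.0) − 1/(140) = -0.04560, so d_i1 = -21.93 cm.
The intermediate image is 21.93 cm to the left of lens 1 (virtual), which is 50.2 − (-21.93) = 72.13 cm to the left of lens 2, so d_o2 = +72.13 cm.
Lens 2: 1/d_i2 = 1/f₂ − 1/d_o2 = 1/(18.6) − 1/(72.13) = 0.03990, so d_i2 = 25.1 cm.
The final image is real, 25.1 cm to the right of lens 2 (overall magnification ≈ -0.054).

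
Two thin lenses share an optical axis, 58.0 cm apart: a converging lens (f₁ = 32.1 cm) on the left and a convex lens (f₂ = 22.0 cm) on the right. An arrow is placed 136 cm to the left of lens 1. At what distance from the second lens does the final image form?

Lens 1: 1/d_i1 = 1/f₁ − 1/d_o1 = 1/(32.1) − 1/(136) = 0.02380, so d_i1 = 42.02 cm.
The intermediate image is 42.02 cm to the right of lens 1, which is 58.0 − (42.02) = 15.98 cm to the left of lens 2, so d_o2 = +15.98 cm.
Lens 2: 1/d_i2 = 1/f₂ − 1/d_o2 = 1/(22.0) − 1/(15.98) = -0.01712, so d_i2 = -58.4 cm.
The final image is virtual, 58.4 cm to the left of lens 2 (overall magnification ≈ -1.1).

58.4 cm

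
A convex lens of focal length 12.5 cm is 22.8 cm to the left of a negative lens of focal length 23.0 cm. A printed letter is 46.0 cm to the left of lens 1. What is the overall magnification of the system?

m = -0.300

Lens 1: 1/d_i1 = 1/(12.5) − 1/(46.0) = 0.05826, so d_i1 = 17.16 cm; m₁ = −d_i1/d_o1 = -0.3730.
d_o2 = 22.8 − (17.16) = 5.640 cm.
f₂ = −23.0 cm (diverging).
Lens 2: 1/d_i2 = 1/(-23.0) − 1/(5.640) = -0.2208, so d_i2 = -4.529 cm; m₂ = −d_i2/d_o2 = +0.8031.
m = m₁·m₂ = (-0.3730)(+0.8031) = -0.300.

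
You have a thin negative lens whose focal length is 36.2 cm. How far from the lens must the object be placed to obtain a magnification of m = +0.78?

10.2 cm

For a negative lens, f = -36.2 cm.
m = −d_i/d_o ⇒ d_i = −m·d_o.
1/f = 1/d_o + 1/d_i = 1/d_o − 1/(m·d_o) = (1 − 1/m)/d_o, so d_o = f(1 − 1/m) = (-36.20)(1 − 1/(+0.78)) = 10.2 cm.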